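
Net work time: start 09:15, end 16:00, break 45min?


6h 0m (360 minutes)

Total time = (16×60+0) - (9×60+15)
= 960 - 555 = 405 min
Minus break: 405 - 45 = 360 min
= 6h 0m


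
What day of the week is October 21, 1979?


Sunday

Zeller's congruence:
q=21, m=10, k=79, j=19
h = (21 + ⌊13×11/5⌋ + 79 + ⌊79/4⌋ + ⌊19/4⌋ - 2×19) mod 7
= (21 + 28 + 79 + 19 + 4 - 38) mod 7
= 113 mod 7 = 1
h=1 → Sunday


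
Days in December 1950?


31 days

Month: December (month 12)
December has 31 days


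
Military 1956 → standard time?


Hour: 19
19 - 12 = 7 → PM

7:56 PM


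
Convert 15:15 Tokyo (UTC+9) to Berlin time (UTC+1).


Time difference = UTC+1 - UTC+9 = -8 hours
New hour = (15 -8) mod 24
= 7 mod 24 = 7
Minutes unchanged → 07:15

07:15


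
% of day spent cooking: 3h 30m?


14.6%

Time: 210 minutes
Day: 1440 minutes
Percentage = (210/1440) × 100 ≈ 14.6%


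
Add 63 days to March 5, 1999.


Start: March 5, 1999
Add 63 days
March 5 → April 1: 31 - 5 + 1 = 27 days (63 - 27 = 36 left)
April 1 → May 1: 30 - 1 + 1 = 30 days (36 - 30 = 6 left)
May 1 + 6 = May 7, 1999

May 7, 1999


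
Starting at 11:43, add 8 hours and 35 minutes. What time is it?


Start: 703 minutes from midnight
Add: 515 minutes
Total: 1218 minutes
Hours: 1218 ÷ 60 = 20 remainder 18

20:18


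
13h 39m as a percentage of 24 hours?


0.5688 (56.88%)

Total minutes: 13×60 + 39 = 819
Day = 24×60 = 1440 minutes
Fraction = 819/1440 ≈ 0.5688
As a percentage: 819/1440 × 100 ≈ 56.88%


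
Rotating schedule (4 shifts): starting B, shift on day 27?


Shifts: A, B, C, D
Start: B (index 1)
Day 27: (1 + 27 - 1) mod 4
= 27 mod 4
= 3
Index 3 → shift D

Shift D


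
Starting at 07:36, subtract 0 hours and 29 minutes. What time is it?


Start: 456 minutes from midnight
Subtract: 29 minutes
Remaining: 456 - 29 = 427
Hours: 7, Minutes: 7

07:07


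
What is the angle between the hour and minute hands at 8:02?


Hour hand = 8×30 + 2×0.5 = 241.0°
Minute hand = 2×6 = 12°
Difference = |241.0 - 12| = 229.0°
Since > 180°: 360 - 229.0 = 131.0°

131.0°


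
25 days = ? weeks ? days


Weeks: 25 ÷ 7 = 3 remainder 4

3 weeks 4 days


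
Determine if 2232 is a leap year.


Yes

Rules: divisible by 4 AND (not by 100 OR by 400)
2232 ÷ 4 = 558 exactly → divisible by 4
2232 ÷ 100 = 22 remainder 32 → not divisible by 100
Divisible by 4 but not by 100 → leap year


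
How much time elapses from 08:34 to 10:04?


End time in minutes: 10×60 + 4 = 604
Start time in minutes: 8×60 + 34 = 514
Difference = 604 - 514 = 90 minutes
= 1 hours 30 minutes

1h 30m


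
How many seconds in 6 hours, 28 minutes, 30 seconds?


Hours: 6 × 3600 = 21600
Minutes: 28 × 60 = 1680
Seconds: 30
Total = 21600 + 1680 + 30 = 23310

23310 seconds


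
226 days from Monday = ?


Start: Monday (index 0)
(0 + 226) mod 7
= 226 mod 7
= 2
Index 2 → Wednesday

Wednesday


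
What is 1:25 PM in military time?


Input: 1:25 PM
PM: 1 + 12 = 13

13:25


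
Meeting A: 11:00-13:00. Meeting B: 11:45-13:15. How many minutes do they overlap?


75 minutes

Meeting A: 660-780 (in minutes from midnight)
Meeting B: 705-795
Overlap start = max(660, 705) = 705
Overlap end = min(780, 795) = 780
Overlap = max(0, 780 - 705) = 75 min


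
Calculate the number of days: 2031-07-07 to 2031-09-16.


From July 7, 2031 to September 16, 2031
Rest of July 2031: 31 - 7 = 24
Full months: August 31
Days into September 2031: 16
Total = 24 + 31 + 16 = 71 days

71 days


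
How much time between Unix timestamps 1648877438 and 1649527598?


Difference = 1649527598 - 1648877438 = 650160 seconds
In hours: 650160 / 3600 = 180.6
In days: 650160 / 86400 ≈ 7.53

650160 seconds (180.6 hours / 7.53 days)


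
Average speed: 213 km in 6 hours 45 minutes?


31.6 km/h

Distance: 213 km
Time: 6h 45m = 405 min = 405/60 = 27/4 hours
Speed = 213 ÷ (27/4) = 213 × 4 / 27 = 852/27 ≈ 31.6 km/h


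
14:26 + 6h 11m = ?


20:37

Start: 866 minutes from midnight
Add: 371 minutes
Total: 1237 minutes
Hours: 1237 ÷ 60 = 20 remainder 37


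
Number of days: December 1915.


31 days

Month: December (month 12)
December has 31 days


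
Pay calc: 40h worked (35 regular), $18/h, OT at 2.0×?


$810.00

Regular: 35h × $18 = $630.00
Overtime: 40 - 35 = 5h
OT pay: 5h × $18 × 2.0 = $180.00
Total = $630.00 + $180.00 = $810.00


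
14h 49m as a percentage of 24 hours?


0.6174 (61.74%)

Total minutes: 14×60 + 49 = 889
Day = 24×60 = 1440 minutes
Fraction = 889/1440 ≈ 0.6174
As a percentage: 889/1440 × 100 ≈ 61.74%


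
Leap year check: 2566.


No

Rules: divisible by 4 AND (not by 100 OR by 400)
2566 ÷ 4 = 641 remainder 2 → not divisible by 4
Not divisible by 4 → not a leap year


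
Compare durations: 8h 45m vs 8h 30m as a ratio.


Duration 1: 525 minutes
Duration 2: 510 minutes
Ratio = 525:510
GCD = 15
Simplified = 35:34
As a decimal: 35/34 ≈ 1.03

35:34 (1.03)


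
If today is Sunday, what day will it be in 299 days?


Start: Sunday (index 6)
(6 + 299) mod 7
= 305 mod 7
= 4
Index 4 → Friday

Friday


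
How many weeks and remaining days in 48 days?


Weeks: 48 ÷ 7 = 6 remainder 6

6 weeks 6 days


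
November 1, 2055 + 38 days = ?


December 9, 2055

Start: November 1, 2055
Add 38 days
November 1 → December 1: 30 - 1 + 1 = 30 days (38 - 30 = 8 left)
December 1 + 8 = December 9, 2055


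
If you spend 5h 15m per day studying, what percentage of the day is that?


21.9%

Time: 315 minutes
Day: 1440 minutes
Percentage = (315/1440) × 100 ≈ 21.9%


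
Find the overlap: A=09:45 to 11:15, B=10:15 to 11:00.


Meeting A: 585-675 (in minutes from midnight)
Meeting B: 615-660
Overlap start = max(585, 615) = 615
Overlap end = min(675, 660) = 660
Overlap = max(0, 660 - 615) = 45 min

45 minutes


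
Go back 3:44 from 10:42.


Start: 642 minutes from midnight
Subtract: 224 minutes
Remaining: 642 - 224 = 418
Hours: 6, Minutes: 58

06:58


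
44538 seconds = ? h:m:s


Hours: 44538 ÷ 3600 = 12 remainder 1338
Minutes: 1338 ÷ 60 = 22 remainder 18
Seconds: 18

12h 22m 18s


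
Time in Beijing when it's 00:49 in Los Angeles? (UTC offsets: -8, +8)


16:49

Time difference = UTC+8 - UTC-8 = +16 hours
New hour = (0 + 16) mod 24
= 16 mod 24 = 16
Minutes unchanged → 16:49


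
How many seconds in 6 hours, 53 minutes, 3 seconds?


Hours: 6 × 3600 = 21600
Minutes: 53 × 60 = 3180
Seconds: 3
Total = 21600 + 3180 + 3 = 24783

24783 seconds


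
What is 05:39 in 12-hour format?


Hour: 5
5 < 12 → AM

5:39 AM


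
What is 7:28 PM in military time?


Input: 7:28 PM
PM: 7 + 12 = 19

19:28


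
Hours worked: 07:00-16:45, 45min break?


9h 0m (540 minutes)

Total time = (16×60+45) - (7×60+0)
= 1005 - 420 = 585 min
Minus break: 585 - 45 = 540 min
= 9h 0m


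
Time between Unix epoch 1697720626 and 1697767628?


47002 seconds (13.1 hours / 0.54 days)

Difference = 1697767628 - 1697720626 = 47002 seconds
In hours: 47002 / 3600 ≈ 13.1
In days: 47002 / 86400 ≈ 0.54


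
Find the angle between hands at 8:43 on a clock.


3.5°

Hour hand = 8×30 + 43×0.5 = 261.5°
Minute hand = 43×6 = 258°
Difference = |261.5 - 258| = 3.5°


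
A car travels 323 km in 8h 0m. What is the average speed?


Distance: 323 km
Time: 8 hours
Speed = 323 / 8 ≈ 40.4 km/h

40.4 km/h


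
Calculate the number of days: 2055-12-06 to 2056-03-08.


93 days

From December 6, 2055 to March 8, 2056
Rest of December 2055: 31 - 6 = 25
Full months: January 31, February 2056 29
Days into March 2056: 8
Total = 25 + 31 + 29 + 8 = 93 days


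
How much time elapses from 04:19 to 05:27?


End time in minutes: 5×60 + 27 = 327
Start time in minutes: 4×60 + 19 = 259
Difference = 327 - 259 = 68 minutes
= 1 hours 8 minutes

1h 8m


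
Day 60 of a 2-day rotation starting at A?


Shifts: A, B
Start: A (index 0)
Day 60: (0 + 60 - 1) mod 2
= 59 mod 2
= 1
Index 1 → shift B

Shift B


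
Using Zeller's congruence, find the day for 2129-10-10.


Monday

Zeller's congruence:
q=10, m=10, k=29, j=21
h = (10 + ⌊13×11/5⌋ + 29 + ⌊29/4⌋ + ⌊21/4⌋ - 2×21) mod 7
= (10 + 28 + 29 + 7 + 5 - 42) mod 7
= 37 mod 7 = 2
h=2 → Monday


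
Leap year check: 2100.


No

Rules: divisible by 4 AND (not by 100 OR by 400)
2100 ÷ 4 = 525 exactly → divisible by 4
2100 ÷ 100 = 21 exactly → divisible by 100
2100 ÷ 400 = 5 remainder 100 → not divisible by 400
Divisible by 100 but not by 400 → not a leap year


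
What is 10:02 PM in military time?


22:02

Input: 10:02 PM
PM: 10 + 12 = 22


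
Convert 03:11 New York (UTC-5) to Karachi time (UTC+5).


Time difference = UTC+5 - UTC-5 = +10 hours
New hour = (3 + 10) mod 24
= 13 mod 24 = 13
Minutes unchanged → 13:11

13:11


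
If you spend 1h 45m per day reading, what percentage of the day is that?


Time: 105 minutes
Day: 1440 minutes
Percentage = (105/1440) × 100 ≈ 7.3%

7.3%


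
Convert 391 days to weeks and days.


Weeks: 391 ÷ 7 = 55 remainder 6

55 weeks 6 days


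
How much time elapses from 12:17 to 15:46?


End time in minutes: 15×60 + 46 = 946
Start time in minutes: 12×60 + 17 = 737
Difference = 946 - 737 = 209 minutes
= 3 hours 29 minutes

3h 29m


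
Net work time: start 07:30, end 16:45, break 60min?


Total time = (16×60+45) - (7×60+30)
= 1005 - 450 = 555 min
Minus break: 555 - 60 = 495 min
= 8h 15m

8h 15m (495 minutes)


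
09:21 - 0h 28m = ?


Start: 561 minutes from midnight
Subtract: 28 minutes
Remaining: 561 - 28 = 533
Hours: 8, Minutes: 53

08:53


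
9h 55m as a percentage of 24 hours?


0.4132 (41.32%)

Total minutes: 9×60 + 55 = 595
Day = 24×60 = 1440 minutes
Fraction = 595/1440 ≈ 0.4132
As a percentage: 595/1440 × 100 ≈ 41.32%


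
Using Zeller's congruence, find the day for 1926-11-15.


Monday

Zeller's congruence:
q=15, m=11, k=26, j=19
h = (15 + ⌊13×12/5⌋ + 26 + ⌊26/4⌋ + ⌊19/4⌋ - 2×19) mod 7
= (15 + 31 + 26 + 6 + 4 - 38) mod 7
= 44 mod 7 = 2
h=2 → Monday


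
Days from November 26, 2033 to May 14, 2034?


From November 26, 2033 to May 14, 2034
Rest of November 2033: 30 - 26 = 4
Full months: December 31, January 31, February 2034 28, March 31, April 30
Days into May 2034: 14
Total = 4 + 31 + 31 + 28 + 31 + 30 + 14 = 169 days

169 days


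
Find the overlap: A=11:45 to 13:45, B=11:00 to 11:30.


0 minutes

Meeting A: 705-825 (in minutes from midnight)
Meeting B: 660-690
Overlap start = max(705, 660) = 705
Overlap end = min(825, 690) = 690
Overlap = max(0, 690 - 705) = 0 min


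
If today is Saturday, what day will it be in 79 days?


Start: Saturday (index 5)
(5 + 79) mod 7
= 84 mod 7
= 0
Index 0 → Monday

Monday


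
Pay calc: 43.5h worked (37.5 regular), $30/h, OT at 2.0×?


$1485.00

Regular: 37.5h × $30 = $1125.00
Overtime: 43.5 - 37.5 = 6.0h
OT pay: 6.0h × $30 × 2.0 = $360.00
Total = $1125.00 + $360.00 = $1485.00


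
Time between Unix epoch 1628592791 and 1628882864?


290073 seconds (80.6 hours / 3.36 days)

Difference = 1628882864 - 1628592791 = 290073 seconds
In hours: 290073 / 3600 ≈ 80.6
In days: 290073 / 86400 ≈ 3.36


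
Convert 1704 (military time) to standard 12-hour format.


Hour: 17
17 - 12 = 5 → PM

5:04 PM


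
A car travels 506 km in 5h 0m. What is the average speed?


Distance: 506 km
Time: 5 hours
Speed = 506 / 5 = 101.2 km/h

101.2 km/h


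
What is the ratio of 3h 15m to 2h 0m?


Duration 1: 195 minutes
Duration 2: 120 minutes
Ratio = 195:120
GCD = 15
Simplified = 13:8
As a decimal: 13/8 ≈ 1.63

13:8 (1.63)


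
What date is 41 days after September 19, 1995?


October 30, 1995

Start: September 19, 1995
Add 41 days
September 19 → October 1: 30 - 19 + 1 = 12 days (41 - 12 = 29 left)
October 1 + 29 = October 30, 1995


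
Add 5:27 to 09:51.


Start: 591 minutes from midnight
Add: 327 minutes
Total: 918 minutes
Hours: 918 ÷ 60 = 15 remainder 18

15:18


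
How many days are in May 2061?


Month: May (month 5)
May has 31 days

31 days


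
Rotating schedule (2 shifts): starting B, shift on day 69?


Shift B

Shifts: A, B
Start: B (index 1)
Day 69: (1 + 69 - 1) mod 2
= 69 mod 2
= 1
Index 1 → shift B


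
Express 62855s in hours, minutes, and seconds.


Hours: 62855 ÷ 3600 = 17 remainder 1655
Minutes: 1655 ÷ 60 = 27 remainder 35
Seconds: 35

17h 27m 35s


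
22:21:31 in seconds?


Hours: 22 × 3600 = 79200
Minutes: 21 × 60 = 1260
Seconds: 31
Total = 79200 + 1260 + 31 = 80491

80491 seconds


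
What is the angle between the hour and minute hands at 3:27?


58.5°

Hour hand = 3×30 + 27×0.5 = 103.5°
Minute hand = 27×6 = 162°
Difference = |103.5 - 162| = 58.5°


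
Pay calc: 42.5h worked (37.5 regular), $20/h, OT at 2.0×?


$950.00

Regular: 37.5h × $20 = $750.00
Overtime: 42.5 - 37.5 = 5.0h
OT pay: 5.0h × $20 × 2.0 = $200.00
Total = $750.00 + $200.00 = $950.00


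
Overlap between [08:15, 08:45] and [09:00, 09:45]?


0 minutes

Meeting A: 495-525 (in minutes from midnight)
Meeting B: 540-585
Overlap start = max(495, 540) = 540
Overlap end = min(525, 585) = 525
Overlap = max(0, 525 - 540) = 0 min


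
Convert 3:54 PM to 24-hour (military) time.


Input: 3:54 PM
PM: 3 + 12 = 15

15:54


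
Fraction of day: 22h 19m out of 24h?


0.9299 (92.99%)

Total minutes: 22×60 + 19 = 1339
Day = 24×60 = 1440 minutes
Fraction = 1339/1440 ≈ 0.9299
As a percentage: 1339/1440 × 100 ≈ 92.99%


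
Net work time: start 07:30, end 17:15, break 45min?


Total time = (17×60+15) - (7×60+30)
= 1035 - 450 = 585 min
Minus break: 585 - 45 = 540 min
= 9h 0m

9h 0m (540 minutes)


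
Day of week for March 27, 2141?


Zeller's congruence:
q=27, m=3, k=41, j=21
h = (27 + ⌊13×4/5⌋ + 41 + ⌊41/4⌋ + ⌊21/4⌋ - 2×21) mod 7
= (27 + 10 + 41 + 10 + 5 - 42) mod 7
= 51 mod 7 = 2
h=2 → Monday

Monday


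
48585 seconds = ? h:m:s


13h 29m 45s

Hours: 48585 ÷ 3600 = 13 remainder 1785
Minutes: 1785 ÷ 60 = 29 remainder 45
Seconds: 45


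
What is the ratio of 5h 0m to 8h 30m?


10:17 (0.59)

Duration 1: 300 minutes
Duration 2: 510 minutes
Ratio = 300:510
GCD = 30
Simplified = 10:17
As a decimal: 10/17 ≈ 0.59


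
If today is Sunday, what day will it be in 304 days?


Start: Sunday (index 6)
(6 + 304) mod 7
= 310 mod 7
= 2
Index 2 → Wednesday

Wednesday


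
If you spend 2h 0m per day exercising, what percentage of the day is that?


Time: 120 minutes
Day: 1440 minutes
Percentage = (120/1440) × 100 ≈ 8.3%

8.3%


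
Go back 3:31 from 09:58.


06:27

Start: 598 minutes from midnight
Subtract: 211 minutes
Remaining: 598 - 211 = 387
Hours: 6, Minutes: 27


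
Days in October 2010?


Month: October (month 10)
October has 31 days

31 days


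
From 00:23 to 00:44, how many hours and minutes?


0h 21m

End time in minutes: 0×60 + 44 = 44
Start time in minutes: 0×60 + 23 = 23
Difference = 44 - 23 = 21 minutes
= 0 hours 21 minutes


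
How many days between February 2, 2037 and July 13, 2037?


161 days

From February 2, 2037 to July 13, 2037
Rest of February 2037: 28 - 2 = 26
Full months: March 31, April 30, May 31, June 30
Days into July 2037: 13
Total = 26 + 31 + 30 + 31 + 30 + 13 = 161 days


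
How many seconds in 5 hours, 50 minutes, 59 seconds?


Hours: 5 × 3600 = 18000
Minutes: 50 × 60 = 3000
Seconds: 59
Total = 18000 + 3000 + 59 = 21059

21059 seconds


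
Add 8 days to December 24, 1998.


Start: December 24, 1998
Add 8 days
December 24 → January 1: 31 - 24 + 1 = 8 days (8 - 8 = 0 left)
Land exactly on January 1, 1999

January 1, 1999


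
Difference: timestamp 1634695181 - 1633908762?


Difference = 1634695181 - 1633908762 = 786419 seconds
In hours: 786419 / 3600 ≈ 218.4
In days: 786419 / 86400 ≈ 9.10

786419 seconds (218.4 hours / 9.10 days)


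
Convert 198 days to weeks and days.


Weeks: 198 ÷ 7 = 28 remainder 2

28 weeks 2 days


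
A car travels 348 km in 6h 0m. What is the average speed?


Distance: 348 km
Time: 6 hours
Speed = 348 / 6 = 58.0 km/h

58.0 km/h


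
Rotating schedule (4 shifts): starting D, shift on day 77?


Shifts: A, B, C, D
Start: D (index 3)
Day 77: (3 + 77 - 1) mod 4
= 79 mod 4
= 3
Index 3 → shift D

Shift D


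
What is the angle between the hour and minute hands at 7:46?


Hour hand = 7×30 + 46×0.5 = 233.0°
Minute hand = 46×6 = 276°
Difference = |233.0 - 276| = 43.0°

43.0°


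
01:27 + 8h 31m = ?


Start: 87 minutes from midnight
Add: 511 minutes
Total: 598 minutes
Hours: 598 ÷ 60 = 9 remainder 58

09:58


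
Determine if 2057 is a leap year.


No

Rules: divisible by 4 AND (not by 100 OR by 400)
2057 ÷ 4 = 514 remainder 1 → not divisible by 4
Not divisible by 4 → not a leap year


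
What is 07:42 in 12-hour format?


Hour: 7
7 < 12 → AM

7:42 AM


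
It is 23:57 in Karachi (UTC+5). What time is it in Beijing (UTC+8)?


Time difference = UTC+8 - UTC+5 = +3 hours
New hour = (23 + 3) mod 24
= 26 mod 24 = 2
Minutes unchanged → 02:57; 26 ≥ 24 → next day

02:57 (next day)


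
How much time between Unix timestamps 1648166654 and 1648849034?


Difference = 1648849034 - 1648166654 = 682380 seconds
In hours: 682380 / 3600 ≈ 189.6
In days: 682380 / 86400 ≈ 7.90

682380 seconds (189.6 hours / 7.90 days)


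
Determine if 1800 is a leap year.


Rules: divisible by 4 AND (not by 100 OR by 400)
1800 ÷ 4 = 450 exactly → divisible by 4
1800 ÷ 100 = 18 exactly → divisible by 100
1800 ÷ 400 = 4 remainder 200 → not divisible by 400
Divisible by 100 but not by 400 → not a leap year

No


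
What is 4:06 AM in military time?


Input: 4:06 AM
AM hour stays: 4

04:06


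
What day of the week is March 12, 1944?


Sunday

Zeller's congruence:
q=12, m=3, k=44, j=19
h = (12 + ⌊13×4/5⌋ + 44 + ⌊44/4⌋ + ⌊19/4⌋ - 2×19) mod 7
= (12 + 10 + 44 + 11 + 4 - 38) mod 7
= 43 mod 7 = 1
h=1 → Sunday


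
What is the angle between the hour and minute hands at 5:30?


Hour hand = 5×30 + 30×0.5 = 165.0°
Minute hand = 30×6 = 180°
Difference = |165.0 - 180| = 15.0°

15.0°


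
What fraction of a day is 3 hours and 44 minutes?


0.1556 (15.56%)

Total minutes: 3×60 + 44 = 224
Day = 24×60 = 1440 minutes
Fraction = 224/1440 ≈ 0.1556
As a percentage: 224/1440 × 100 ≈ 15.56%


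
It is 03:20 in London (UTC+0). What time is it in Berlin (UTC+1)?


Time difference = UTC+1 - UTC+0 = +1 hours
New hour = (3 + 1) mod 24
= 4 mod 24 = 4
Minutes unchanged → 04:20

04:20


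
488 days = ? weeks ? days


69 weeks 5 days

Weeks: 488 ÷ 7 = 69 remainder 5


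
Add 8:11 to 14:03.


22:14

Start: 843 minutes from midnight
Add: 491 minutes
Total: 1334 minutes
Hours: 1334 ÷ 60 = 22 remainder 14


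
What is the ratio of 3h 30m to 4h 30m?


Duration 1: 210 minutes
Duration 2: 270 minutes
Ratio = 210:270
GCD = 30
Simplified = 7:9
As a decimal: 7/9 ≈ 0.78

7:9 (0.78)


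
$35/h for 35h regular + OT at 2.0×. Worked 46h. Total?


$1995.00

Regular: 35h × $35 = $1225.00
Overtime: 46 - 35 = 11h
OT pay: 11h × $35 × 2.0 = $770.00
Total = $1225.00 + $770.00 = $1995.00


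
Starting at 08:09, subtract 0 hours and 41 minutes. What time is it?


07:28

Start: 489 minutes from midnight
Subtract: 41 minutes
Remaining: 489 - 41 = 448
Hours: 7, Minutes: 28


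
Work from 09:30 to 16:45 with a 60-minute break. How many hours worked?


Total time = (16×60+45) - (9×60+30)
= 1005 - 570 = 435 min
Minus break: 435 - 60 = 375 min
= 6h 15m

6h 15m (375 minutes)


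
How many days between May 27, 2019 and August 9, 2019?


From May 27, 2019 to August 9, 2019
Rest of May 2019: 31 - 27 = 4
Full months: June 30, July 31
Days into August 2019: 9
Total = 4 + 30 + 31 + 9 = 74 days

74 days


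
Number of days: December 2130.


31 days

Month: December (month 12)
December has 31 days


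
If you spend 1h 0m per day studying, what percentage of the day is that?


Time: 60 minutes
Day: 1440 minutes
Percentage = (60/1440) × 100 ≈ 4.2%

4.2%


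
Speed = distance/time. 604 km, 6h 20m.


95.4 km/h

Distance: 604 km
Time: 6h 20m = 380 min = 380/60 = 19/3 hours
Speed = 604 ÷ (19/3) = 604 × 3 / 19 = 1812/19 ≈ 95.4 km/h


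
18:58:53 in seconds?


68333 seconds

Hours: 18 × 3600 = 64800
Minutes: 58 × 60 = 3480
Seconds: 53
Total = 64800 + 3480 + 53 = 68333


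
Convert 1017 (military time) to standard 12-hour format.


Hour: 10
10 < 12 → AM

10:17 AM


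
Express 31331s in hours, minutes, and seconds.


Hours: 31331 ÷ 3600 = 8 remainder 2531
Minutes: 2531 ÷ 60 = 42 remainder 11
Seconds: 11

8h 42m 11s


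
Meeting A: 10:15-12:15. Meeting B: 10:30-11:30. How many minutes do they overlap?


60 minutes

Meeting A: 615-735 (in minutes from midnight)
Meeting B: 630-690
Overlap start = max(615, 630) = 630
Overlap end = min(735, 690) = 690
Overlap = max(0, 690 - 630) = 60 min


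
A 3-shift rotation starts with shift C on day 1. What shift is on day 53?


Shifts: A, B, C
Start: C (index 2)
Day 53: (2 + 53 - 1) mod 3
= 54 mod 3
= 0
Index 0 → shift A

Shift A


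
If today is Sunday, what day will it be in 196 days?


Start: Sunday (index 6)
(6 + 196) mod 7
= 202 mod 7
= 6
Index 6 → Sunday

Sunday


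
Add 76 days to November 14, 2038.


January 29, 2039

Start: November 14, 2038
Add 76 days
November 14 → December 1: 30 - 14 + 1 = 17 days (76 - 17 = 59 left)
December 1 → January 1: 31 - 1 + 1 = 31 days (59 - 31 = 28 left)
January 1 + 28 = January 29, 2039


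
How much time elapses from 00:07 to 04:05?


End time in minutes: 4×60 + 5 = 245
Start time in minutes: 0×60 + 7 = 7
Difference = 245 - 7 = 238 minutes
= 3 hours 58 minutes

3h 58m


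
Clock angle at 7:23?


83.5°

Hour hand = 7×30 + 23×0.5 = 221.5°
Minute hand = 23×6 = 138°
Difference = |221.5 - 138| = 83.5°


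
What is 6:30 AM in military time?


06:30

Input: 6:30 AM
AM hour stays: 6


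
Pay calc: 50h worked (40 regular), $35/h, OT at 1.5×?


$1925.00

Regular: 40h × $35 = $1400.00
Overtime: 50 - 40 = 10h
OT pay: 10h × $35 × 1.5 = $525.00
Total = $1400.00 + $525.00 = $1925.00


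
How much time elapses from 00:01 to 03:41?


End time in minutes: 3×60 + 41 = 221
Start time in minutes: 0×60 + 1 = 1
Difference = 221 - 1 = 220 minutes
= 3 hours 40 minutes

3h 40m


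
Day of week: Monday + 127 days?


Start: Monday (index 0)
(0 + 127) mod 7
= 127 mod 7
= 1
Index 1 → Tuesday

Tuesday


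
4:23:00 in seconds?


Hours: 4 × 3600 = 14400
Minutes: 23 × 60 = 1380
Seconds: 0
Total = 14400 + 1380 + 0 = 15780

15780 seconds


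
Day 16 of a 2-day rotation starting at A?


Shifts: A, B
Start: A (index 0)
Day 16: (0 + 16 - 1) mod 2
= 15 mod 2
= 1
Index 1 → shift B

Shift B


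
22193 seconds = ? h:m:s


Hours: 22193 ÷ 3600 = 6 remainder 593
Minutes: 593 ÷ 60 = 9 remainder 53
Seconds: 53

6h 9m 53s


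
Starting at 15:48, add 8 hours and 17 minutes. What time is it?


00:05 (next day)

Start: 948 minutes from midnight
Add: 497 minutes
Total: 1445 minutes
Hours: 1445 ÷ 60 = 24 remainder 5
24 ≥ 24 → 24 - 24 = 0 (next day)


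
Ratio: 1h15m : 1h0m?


Duration 1: 75 minutes
Duration 2: 60 minutes
Ratio = 75:60
GCD = 15
Simplified = 5:4
As a decimal: 5/4 = 1.25

5:4 (1.25)


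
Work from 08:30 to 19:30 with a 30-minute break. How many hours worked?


Total time = (19×60+30) - (8×60+30)
= 1170 - 510 = 660 min
Minus break: 660 - 30 = 630 min
= 10h 30m

10h 30m (630 minutes)


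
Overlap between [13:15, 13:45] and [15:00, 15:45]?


0 minutes

Meeting A: 795-825 (in minutes from midnight)
Meeting B: 900-945
Overlap start = max(795, 900) = 900
Overlap end = min(825, 945) = 825
Overlap = max(0, 825 - 900) = 0 min


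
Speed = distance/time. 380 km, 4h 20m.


87.7 km/h

Distance: 380 km
Time: 4h 20m = 260 min = 260/60 = 13/3 hours
Speed = 380 ÷ (13/3) = 380 × 3 / 13 = 1140/13 ≈ 87.7 km/h


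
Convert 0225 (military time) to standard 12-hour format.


2:25 AM

Hour: 2
2 < 12 → AM


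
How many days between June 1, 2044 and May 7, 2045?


From June 1, 2044 to May 7, 2045
Rest of June 2044: 30 - 1 = 29
Full months: July 31, August 31, September 30, October 31, November 30, December 31, January 31, February 2045 28, March 31, April 30
Days into May 2045: 7
Total = 29 + 31 + 31 + 30 + 31 + 30 + 31 + 31 + 28 + 31 + 30 + 7 = 340 days

340 days


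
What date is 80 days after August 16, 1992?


November 4, 1992

Start: August 16, 1992
Add 80 days
August 16 → September 1: 31 - 16 + 1 = 16 days (80 - 16 = 64 left)
September 1 → October 1: 30 - 1 + 1 = 30 days (64 - 30 = 34 left)
October 1 → November 1: 31 - 1 + 1 = 31 days (34 - 31 = 3 left)
November 1 + 3 = November 4, 1992


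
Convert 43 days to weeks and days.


Weeks: 43 ÷ 7 = 6 remainder 1

6 weeks 1 days


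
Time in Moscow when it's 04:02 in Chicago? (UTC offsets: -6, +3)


13:02

Time difference = UTC+3 - UTC-6 = +9 hours
New hour = (4 + 9) mod 24
= 13 mod 24 = 13
Minutes unchanged → 13:02


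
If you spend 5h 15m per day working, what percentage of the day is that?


Time: 315 minutes
Day: 1440 minutes
Percentage = (315/1440) × 100 ≈ 21.9%

21.9%


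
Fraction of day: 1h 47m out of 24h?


Total minutes: 1×60 + 47 = 107
Day = 24×60 = 1440 minutes
Fraction = 107/1440 ≈ 0.0743
As a percentage: 107/1440 × 100 ≈ 7.43%

0.0743 (7.43%)


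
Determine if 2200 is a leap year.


No

Rules: divisible by 4 AND (not by 100 OR by 400)
2200 ÷ 4 = 550 exactly → divisible by 4
2200 ÷ 100 = 22 exactly → divisible by 100
2200 ÷ 400 = 5 remainder 200 → not divisible by 400
Divisible by 100 but not by 400 → not a leap year


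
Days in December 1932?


Month: December (month 12)
December has 31 days

31 days


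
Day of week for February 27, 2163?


Sunday

Zeller's congruence:
q=27, m=14, k=62, j=21
h = (27 + ⌊13×15/5⌋ + 62 + ⌊62/4⌋ + ⌊21/4⌋ - 2×21) mod 7
= (27 + 39 + 62 + 15 + 5 - 42) mod 7
= 106 mod 7 = 1
h=1 → Sunday


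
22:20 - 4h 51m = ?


Start: 1340 minutes from midnight
Subtract: 291 minutes
Remaining: 1340 - 291 = 1049
Hours: 17, Minutes: 29

17:29


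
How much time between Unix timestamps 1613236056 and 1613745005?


Difference = 1613745005 - 1613236056 = 508949 seconds
In hours: 508949 / 3600 ≈ 141.4
In days: 508949 / 86400 ≈ 5.89

508949 seconds (141.4 hours / 5.89 days)


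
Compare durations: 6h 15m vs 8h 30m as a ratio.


Duration 1: 375 minutes
Duration 2: 510 minutes
Ratio = 375:510
GCD = 15
Simplified = 25:34
As a decimal: 25/34 ≈ 0.74

25:34 (0.74)


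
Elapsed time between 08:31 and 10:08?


End time in minutes: 10×60 + 8 = 608
Start time in minutes: 8×60 + 31 = 511
Difference = 608 - 511 = 97 minutes
= 1 hours 37 minutes

1h 37m


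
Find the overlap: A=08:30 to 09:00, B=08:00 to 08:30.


Meeting A: 510-540 (in minutes from midnight)
Meeting B: 480-510
Overlap start = max(510, 480) = 510
Overlap end = min(540, 510) = 510
Overlap = max(0, 510 - 510) = 0 min

0 minutes


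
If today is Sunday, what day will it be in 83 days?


Start: Sunday (index 6)
(6 + 83) mod 7
= 89 mod 7
= 5
Index 5 → Saturday

Saturday


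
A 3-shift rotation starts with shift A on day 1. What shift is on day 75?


Shift C

Shifts: A, B, C
Start: A (index 0)
Day 75: (0 + 75 - 1) mod 3
= 74 mod 3
= 2
Index 2 → shift C


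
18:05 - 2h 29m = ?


15:36

Start: 1085 minutes from midnight
Subtract: 149 minutes
Remaining: 1085 - 149 = 936
Hours: 15, Minutes: 36


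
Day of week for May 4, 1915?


Tuesday

Zeller's congruence:
q=4, m=5, k=15, j=19
h = (4 + ⌊13×6/5⌋ + 15 + ⌊15/4⌋ + ⌊19/4⌋ - 2×19) mod 7
= (4 + 15 + 15 + 3 + 4 - 38) mod 7
= 3 mod 7 = 3
h=3 → Tuesday


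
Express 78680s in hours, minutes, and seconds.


Hours: 78680 ÷ 3600 = 21 remainder 3080
Minutes: 3080 ÷ 60 = 51 remainder 20
Seconds: 20

21h 51m 20s


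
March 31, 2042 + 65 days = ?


Start: March 31, 2042
Add 65 days
March 31 → April 1: 31 - 31 + 1 = 1 days (65 - 1 = 64 left)
April 1 → May 1: 30 - 1 + 1 = 30 days (64 - 30 = 34 left)
May 1 → June 1: 31 - 1 + 1 = 31 days (34 - 31 = 3 left)
June 1 + 3 = June 4, 2042

June 4, 2042


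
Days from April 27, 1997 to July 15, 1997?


From April 27, 1997 to July 15, 1997
Rest of April 1997: 30 - 27 = 3
Full months: May 31, June 30
Days into July 1997: 15
Total = 3 + 31 + 30 + 15 = 79 days

79 days


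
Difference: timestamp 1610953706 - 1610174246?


779460 seconds (216.5 hours / 9.02 days)

Difference = 1610953706 - 1610174246 = 779460 seconds
In hours: 779460 / 3600 ≈ 216.5
In days: 779460 / 86400 ≈ 9.02


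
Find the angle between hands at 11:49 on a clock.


60.5°

Hour hand = 11×30 + 49×0.5 = 354.5°
Minute hand = 49×6 = 294°
Difference = |354.5 - 294| = 60.5°


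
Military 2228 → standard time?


Hour: 22
22 - 12 = 10 → PM

10:28 PM


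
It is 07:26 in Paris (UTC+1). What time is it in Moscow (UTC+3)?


09:26

Time difference = UTC+3 - UTC+1 = +2 hours
New hour = (7 + 2) mod 24
= 9 mod 24 = 9
Minutes unchanged → 09:26


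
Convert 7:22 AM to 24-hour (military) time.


Input: 7:22 AM
AM hour stays: 7

07:22


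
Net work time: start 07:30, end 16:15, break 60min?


Total time = (16×60+15) - (7×60+30)
= 975 - 450 = 525 min
Minus break: 525 - 60 = 465 min
= 7h 45m

7h 45m (465 minutes)


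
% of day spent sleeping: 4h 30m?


18.8%

Time: 270 minutes
Day: 1440 minutes
Percentage = (270/1440) × 100 ≈ 18.8%


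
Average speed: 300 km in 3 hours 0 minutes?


Distance: 300 km
Time: 3 hours
Speed = 300 / 3 = 100.0 km/h

100.0 km/h


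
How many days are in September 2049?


30 days

Month: September (month 9)
September has 30 days


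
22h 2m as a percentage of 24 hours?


0.9181 (91.81%)

Total minutes: 22×60 + 2 = 1322
Day = 24×60 = 1440 minutes
Fraction = 1322/1440 ≈ 0.9181
As a percentage: 1322/1440 × 100 ≈ 91.81%


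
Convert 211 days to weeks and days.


Weeks: 211 ÷ 7 = 30 remainder 1

30 weeks 1 days


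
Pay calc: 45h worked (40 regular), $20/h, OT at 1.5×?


$950.00

Regular: 40h × $20 = $800.00
Overtime: 45 - 40 = 5h
OT pay: 5h × $20 × 1.5 = $150.00
Total = $800.00 + $150.00 = $950.00


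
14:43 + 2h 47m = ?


17:30

Start: 883 minutes from midnight
Add: 167 minutes
Total: 1050 minutes
Hours: 1050 ÷ 60 = 17 remainder 30


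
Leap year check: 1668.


Rules: divisible by 4 AND (not by 100 OR by 400)
1668 ÷ 4 = 417 exactly → divisible by 4
1668 ÷ 100 = 16 remainder 68 → not divisible by 100
Divisible by 4 but not by 100 → leap year

Yes


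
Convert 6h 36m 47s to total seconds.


23807 seconds

Hours: 6 × 3600 = 21600
Minutes: 36 × 60 = 2160
Seconds: 47
Total = 21600 + 2160 + 47 = 23807


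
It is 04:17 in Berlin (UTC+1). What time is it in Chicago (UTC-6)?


21:17 (previous day)

Time difference = UTC-6 - UTC+1 = -7 hours
New hour = (4 -7) mod 24
= -3 mod 24 = 21
Minutes unchanged → 21:17; -3 < 0 → previous day


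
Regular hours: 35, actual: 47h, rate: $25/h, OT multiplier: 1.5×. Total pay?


Regular: 35h × $25 = $875.00
Overtime: 47 - 35 = 12h
OT pay: 12h × $25 × 1.5 = $450.00
Total = $875.00 + $450.00 = $1325.00

$1325.00


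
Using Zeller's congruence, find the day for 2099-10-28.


Wednesday

Zeller's congruence:
q=28, m=10, k=99, j=20
h = (28 + ⌊13×11/5⌋ + 99 + ⌊99/4⌋ + ⌊20/4⌋ - 2×20) mod 7
= (28 + 28 + 99 + 24 + 5 - 40) mod 7
= 144 mod 7 = 4
h=4 → Wednesday


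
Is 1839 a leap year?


No

Rules: divisible by 4 AND (not by 100 OR by 400)
1839 ÷ 4 = 459 remainder 3 → not divisible by 4
Not divisible by 4 → not a leap year


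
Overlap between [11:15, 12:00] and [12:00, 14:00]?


Meeting A: 675-720 (in minutes from midnight)
Meeting B: 720-840
Overlap start = max(675, 720) = 720
Overlap end = min(720, 840) = 720
Overlap = max(0, 720 - 720) = 0 min

0 minutes


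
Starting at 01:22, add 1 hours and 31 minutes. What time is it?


Start: 82 minutes from midnight
Add: 91 minutes
Total: 173 minutes
Hours: 173 ÷ 60 = 2 remainder 53

02:53


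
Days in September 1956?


30 days

Month: September (month 9)
September has 30 days


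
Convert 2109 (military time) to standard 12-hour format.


9:09 PM

Hour: 21
21 - 12 = 9 → PM


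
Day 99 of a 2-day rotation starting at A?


Shifts: A, B
Start: A (index 0)
Day 99: (0 + 99 - 1) mod 2
= 98 mod 2
= 0
Index 0 → shift A

Shift A


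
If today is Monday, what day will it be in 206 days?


Start: Monday (index 0)
(0 + 206) mod 7
= 206 mod 7
= 3
Index 3 → Thursday

Thursday


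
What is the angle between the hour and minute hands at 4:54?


177.0°

Hour hand = 4×30 + 54×0.5 = 147.0°
Minute hand = 54×6 = 324°
Difference = |147.0 - 324| = 177.0°


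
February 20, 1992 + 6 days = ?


February 26, 1992

Start: February 20, 1992
Add 6 days
February 20 + 6 = February 26, 1992


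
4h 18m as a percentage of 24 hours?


0.1792 (17.92%)

Total minutes: 4×60 + 18 = 258
Day = 24×60 = 1440 minutes
Fraction = 258/1440 ≈ 0.1792
As a percentage: 258/1440 × 100 ≈ 17.92%


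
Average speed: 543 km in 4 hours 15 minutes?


127.8 km/h

Distance: 543 km
Time: 4h 15m = 255 min = 255/60 = 17/4 hours
Speed = 543 ÷ (17/4) = 543 × 4 / 17 = 2172/17 ≈ 127.8 km/h


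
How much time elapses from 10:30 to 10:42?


End time in minutes: 10×60 + 42 = 642
Start time in minutes: 10×60 + 30 = 630
Difference = 642 - 630 = 12 minutes
= 0 hours 12 minutes

0h 12m


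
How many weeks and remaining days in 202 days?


Weeks: 202 ÷ 7 = 28 remainder 6

28 weeks 6 days


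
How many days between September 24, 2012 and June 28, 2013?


277 days

From September 24, 2012 to June 28, 2013
Rest of September 2012: 30 - 24 = 6
Full months: October 31, November 30, December 31, January 31, February 2013 28, March 31, April 30, May 31
Days into June 2013: 28
Total = 6 + 31 + 30 + 31 + 31 + 28 + 31 + 30 + 31 + 28 = 277 days


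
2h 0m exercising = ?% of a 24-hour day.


Time: 120 minutes
Day: 1440 minutes
Percentage = (120/1440) × 100 ≈ 8.3%

8.3%


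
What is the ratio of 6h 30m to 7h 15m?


Duration 1: 390 minutes
Duration 2: 435 minutes
Ratio = 390:435
GCD = 15
Simplified = 26:29
As a decimal: 26/29 ≈ 0.90

26:29 (0.90)


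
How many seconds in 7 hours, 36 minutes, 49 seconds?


27409 seconds

Hours: 7 × 3600 = 25200
Minutes: 36 × 60 = 2160
Seconds: 49
Total = 25200 + 2160 + 49 = 27409


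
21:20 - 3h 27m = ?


17:53

Start: 1280 minutes from midnight
Subtract: 207 minutes
Remaining: 1280 - 207 = 1073
Hours: 17, Minutes: 53


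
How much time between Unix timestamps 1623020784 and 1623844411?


Difference = 1623844411 - 1623020784 = 823627 seconds
In hours: 823627 / 3600 ≈ 228.8
In days: 823627 / 86400 ≈ 9.53

823627 seconds (228.8 hours / 9.53 days)


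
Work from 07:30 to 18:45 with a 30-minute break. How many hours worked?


Total time = (18×60+45) - (7×60+30)
= 1125 - 450 = 675 min
Minus break: 675 - 30 = 645 min
= 10h 45m

10h 45m (645 minutes)


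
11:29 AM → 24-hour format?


11:29

Input: 11:29 AM
AM hour stays: 11


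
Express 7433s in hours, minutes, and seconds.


2h 3m 53s

Hours: 7433 ÷ 3600 = 2 remainder 233
Minutes: 233 ÷ 60 = 3 remainder 53
Seconds: 53


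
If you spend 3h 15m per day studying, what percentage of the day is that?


Time: 195 minutes
Day: 1440 minutes
Percentage = (195/1440) × 100 ≈ 13.5%

13.5%


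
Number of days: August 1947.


31 days

Month: August (month 8)
August has 31 days


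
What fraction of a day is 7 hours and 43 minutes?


Total minutes: 7×60 + 43 = 463
Day = 24×60 = 1440 minutes
Fraction = 463/1440 ≈ 0.3215
As a percentage: 463/1440 × 100 ≈ 32.15%

0.3215 (32.15%)


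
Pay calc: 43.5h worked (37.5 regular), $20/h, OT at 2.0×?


Regular: 37.5h × $20 = $750.00
Overtime: 43.5 - 37.5 = 6.0h
OT pay: 6.0h × $20 × 2.0 = $240.00
Total = $750.00 + $240.00 = $990.00

$990.00


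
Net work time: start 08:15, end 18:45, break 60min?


9h 30m (570 minutes)

Total time = (18×60+45) - (8×60+15)
= 1125 - 495 = 630 min
Minus break: 630 - 60 = 570 min
= 9h 30m


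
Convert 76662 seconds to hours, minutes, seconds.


21h 17m 42s

Hours: 76662 ÷ 3600 = 21 remainder 1062
Minutes: 1062 ÷ 60 = 17 remainder 42
Seconds: 42


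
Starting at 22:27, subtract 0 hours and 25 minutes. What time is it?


22:02

Start: 1347 minutes from midnight
Subtract: 25 minutes
Remaining: 1347 - 25 = 1322
Hours: 22, Minutes: 2


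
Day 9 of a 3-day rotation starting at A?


Shifts: A, B, C
Start: A (index 0)
Day 9: (0 + 9 - 1) mod 3
= 8 mod 3
= 2
Index 2 → shift C

Shift C


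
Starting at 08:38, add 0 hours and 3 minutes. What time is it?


08:41

Start: 518 minutes from midnight
Add: 3 minutes
Total: 521 minutes
Hours: 521 ÷ 60 = 8 remainder 41


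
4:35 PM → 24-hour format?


Input: 4:35 PM
PM: 4 + 12 = 16

16:35


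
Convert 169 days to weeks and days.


Weeks: 169 ÷ 7 = 24 remainder 1

24 weeks 1 days


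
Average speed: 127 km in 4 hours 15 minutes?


29.9 km/h

Distance: 127 km
Time: 4h 15m = 255 min = 255/60 = 17/4 hours
Speed = 127 ÷ (17/4) = 127 × 4 / 17 = 508/17 ≈ 29.9 km/h


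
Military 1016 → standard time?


Hour: 10
10 < 12 → AM

10:16 AM


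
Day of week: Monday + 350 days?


Monday

Start: Monday (index 0)
(0 + 350) mod 7
= 350 mod 7
= 0
Index 0 → Monday


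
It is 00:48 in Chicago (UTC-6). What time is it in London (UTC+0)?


06:48

Time difference = UTC+0 - UTC-6 = +6 hours
New hour = (0 + 6) mod 24
= 6 mod 24 = 6
Minutes unchanged → 06:48


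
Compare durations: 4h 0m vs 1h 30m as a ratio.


Duration 1: 240 minutes
Duration 2: 90 minutes
Ratio = 240:90
GCD = 30
Simplified = 8:3
As a decimal: 8/3 ≈ 2.67

8:3 (2.67)


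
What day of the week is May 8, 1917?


Tuesday

Zeller's congruence:
q=8, m=5, k=17, j=19
h = (8 + ⌊13×6/5⌋ + 17 + ⌊17/4⌋ + ⌊19/4⌋ - 2×19) mod 7
= (8 + 15 + 17 + 4 + 4 - 38) mod 7
= 10 mod 7 = 3
h=3 → Tuesday


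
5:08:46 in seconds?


18526 seconds

Hours: 5 × 3600 = 18000
Minutes: 8 × 60 = 480
Seconds: 46
Total = 18000 + 480 + 46 = 18526


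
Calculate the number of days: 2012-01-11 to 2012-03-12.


61 days

From January 11, 2012 to March 12, 2012
Rest of January 2012: 31 - 11 = 20
Full months: February 2012 29
Days into March 2012: 12
Total = 20 + 29 + 12 = 61 days


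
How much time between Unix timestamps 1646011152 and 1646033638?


22486 seconds (6.2 hours / 0.26 days)

Difference = 1646033638 - 1646011152 = 22486 seconds
In hours: 22486 / 3600 ≈ 6.2
In days: 22486 / 86400 ≈ 0.26


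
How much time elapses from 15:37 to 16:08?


0h 31m

End time in minutes: 16×60 + 8 = 968
Start time in minutes: 15×60 + 37 = 937
Difference = 968 - 937 = 31 minutes
= 0 hours 31 minutes


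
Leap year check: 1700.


Rules: divisible by 4 AND (not by 100 OR by 400)
1700 ÷ 4 = 425 exactly → divisible by 4
1700 ÷ 100 = 17 exactly → divisible by 100
1700 ÷ 400 = 4 remainder 100 → not divisible by 400
Divisible by 100 but not by 400 → not a leap year

No
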